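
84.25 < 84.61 True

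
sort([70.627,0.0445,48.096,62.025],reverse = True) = [70.627,62.025,48.096,0.0445]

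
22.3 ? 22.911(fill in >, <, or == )<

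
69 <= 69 True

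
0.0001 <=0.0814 True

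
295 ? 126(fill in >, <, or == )>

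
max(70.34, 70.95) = 70.95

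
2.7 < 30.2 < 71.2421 True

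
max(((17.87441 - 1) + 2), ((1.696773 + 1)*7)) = 18.877411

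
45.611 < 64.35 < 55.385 False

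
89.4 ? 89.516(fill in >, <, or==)<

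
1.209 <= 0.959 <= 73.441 False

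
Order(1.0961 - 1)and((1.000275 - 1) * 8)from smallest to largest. ((1.000275 - 1) * 8), (1.0961 - 1)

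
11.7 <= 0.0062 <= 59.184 False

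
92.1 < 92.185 True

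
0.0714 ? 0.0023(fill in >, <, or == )>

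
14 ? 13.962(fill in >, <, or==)>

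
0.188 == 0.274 False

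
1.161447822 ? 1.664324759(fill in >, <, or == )<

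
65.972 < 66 True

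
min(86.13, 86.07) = 86.07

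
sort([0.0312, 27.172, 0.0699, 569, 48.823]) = [0.0312, 0.0699, 27.172, 48.823, 569]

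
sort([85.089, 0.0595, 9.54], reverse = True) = [85.089, 9.54, 0.0595]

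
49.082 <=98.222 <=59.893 False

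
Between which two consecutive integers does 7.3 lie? 7 and 8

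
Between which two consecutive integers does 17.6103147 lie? 17 and 18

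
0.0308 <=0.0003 False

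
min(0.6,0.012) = 0.012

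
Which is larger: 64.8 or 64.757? 64.8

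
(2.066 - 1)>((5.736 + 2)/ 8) True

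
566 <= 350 False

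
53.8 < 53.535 False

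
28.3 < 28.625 True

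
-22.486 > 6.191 False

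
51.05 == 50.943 False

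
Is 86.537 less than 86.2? No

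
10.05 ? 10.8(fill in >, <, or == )<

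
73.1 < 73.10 False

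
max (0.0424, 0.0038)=0.0424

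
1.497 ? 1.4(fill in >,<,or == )>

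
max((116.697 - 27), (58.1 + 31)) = 89.697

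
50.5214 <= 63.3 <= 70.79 True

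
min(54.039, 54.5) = 54.039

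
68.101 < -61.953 False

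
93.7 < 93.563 False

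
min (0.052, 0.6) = 0.052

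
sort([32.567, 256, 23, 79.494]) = [23, 32.567, 79.494, 256]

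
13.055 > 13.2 False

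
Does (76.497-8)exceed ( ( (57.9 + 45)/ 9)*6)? No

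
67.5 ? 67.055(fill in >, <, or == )>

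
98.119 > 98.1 True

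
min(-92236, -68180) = -92236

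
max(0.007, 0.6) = 0.6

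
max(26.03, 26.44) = 26.44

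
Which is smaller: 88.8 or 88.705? 88.705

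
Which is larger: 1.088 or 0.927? 1.088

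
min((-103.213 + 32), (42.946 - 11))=-71.213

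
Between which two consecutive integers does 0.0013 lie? 0 and 1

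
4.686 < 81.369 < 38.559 False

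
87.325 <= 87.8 True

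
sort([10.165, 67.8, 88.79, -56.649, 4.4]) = [-56.649, 4.4, 10.165, 67.8, 88.79]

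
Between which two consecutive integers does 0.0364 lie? 0 and 1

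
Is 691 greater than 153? Yes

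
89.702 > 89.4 True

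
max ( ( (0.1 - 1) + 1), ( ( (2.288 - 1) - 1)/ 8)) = 0.1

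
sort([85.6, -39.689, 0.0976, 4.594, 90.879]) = [-39.689, 0.0976, 4.594, 85.6, 90.879]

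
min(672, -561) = -561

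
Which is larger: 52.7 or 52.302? 52.7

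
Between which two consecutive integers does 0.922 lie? 0 and 1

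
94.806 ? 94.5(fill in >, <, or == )>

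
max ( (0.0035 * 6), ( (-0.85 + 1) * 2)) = 0.3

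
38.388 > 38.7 False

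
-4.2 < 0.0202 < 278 True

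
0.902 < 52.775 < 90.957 True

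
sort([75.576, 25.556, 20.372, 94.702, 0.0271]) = [0.0271, 20.372, 25.556, 75.576, 94.702]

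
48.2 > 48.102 True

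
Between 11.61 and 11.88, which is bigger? 11.88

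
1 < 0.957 False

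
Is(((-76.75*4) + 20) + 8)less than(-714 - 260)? No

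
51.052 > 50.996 True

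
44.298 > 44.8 False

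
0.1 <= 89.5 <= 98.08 True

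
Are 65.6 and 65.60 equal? Yes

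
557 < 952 True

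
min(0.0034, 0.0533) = 0.0034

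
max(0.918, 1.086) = 1.086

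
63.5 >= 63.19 True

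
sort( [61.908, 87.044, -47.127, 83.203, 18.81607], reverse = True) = [87.044, 83.203, 61.908, 18.81607, -47.127]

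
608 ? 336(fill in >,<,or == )>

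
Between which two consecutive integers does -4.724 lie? -5 and -4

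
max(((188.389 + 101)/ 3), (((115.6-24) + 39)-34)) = 96.6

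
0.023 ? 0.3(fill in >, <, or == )<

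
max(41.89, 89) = 89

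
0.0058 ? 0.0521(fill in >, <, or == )<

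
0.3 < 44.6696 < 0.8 False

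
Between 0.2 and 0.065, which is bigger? 0.2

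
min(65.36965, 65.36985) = 65.36965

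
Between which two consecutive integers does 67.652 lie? 67 and 68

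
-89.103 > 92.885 False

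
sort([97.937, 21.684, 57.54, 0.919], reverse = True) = [97.937, 57.54, 21.684, 0.919]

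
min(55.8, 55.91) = 55.8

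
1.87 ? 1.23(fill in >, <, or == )>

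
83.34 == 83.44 False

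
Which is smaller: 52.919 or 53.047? 52.919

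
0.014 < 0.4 True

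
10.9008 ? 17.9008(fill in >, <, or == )<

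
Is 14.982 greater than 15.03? No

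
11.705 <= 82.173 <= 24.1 False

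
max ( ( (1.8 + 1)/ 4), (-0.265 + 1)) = 0.735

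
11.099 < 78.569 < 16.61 False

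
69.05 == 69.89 False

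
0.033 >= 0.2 False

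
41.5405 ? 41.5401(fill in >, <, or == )>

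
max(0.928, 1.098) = 1.098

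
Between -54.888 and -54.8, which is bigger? -54.8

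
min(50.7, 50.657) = 50.657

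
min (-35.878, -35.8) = -35.878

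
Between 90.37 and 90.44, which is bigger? 90.44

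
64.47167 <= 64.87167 True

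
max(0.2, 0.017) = 0.2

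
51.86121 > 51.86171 False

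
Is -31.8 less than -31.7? Yes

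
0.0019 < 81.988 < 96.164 True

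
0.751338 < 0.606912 False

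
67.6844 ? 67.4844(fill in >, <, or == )>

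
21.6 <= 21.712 True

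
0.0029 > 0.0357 False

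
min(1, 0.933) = 0.933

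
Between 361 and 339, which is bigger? 361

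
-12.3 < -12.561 False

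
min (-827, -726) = -827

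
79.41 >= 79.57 False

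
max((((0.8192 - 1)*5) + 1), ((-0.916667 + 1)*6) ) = 0.499998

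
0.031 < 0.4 True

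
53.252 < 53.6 True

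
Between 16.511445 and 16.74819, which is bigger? 16.74819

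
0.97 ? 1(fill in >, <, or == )<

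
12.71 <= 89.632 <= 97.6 True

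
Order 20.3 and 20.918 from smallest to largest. 20.3, 20.918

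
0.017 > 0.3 False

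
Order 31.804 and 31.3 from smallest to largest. 31.3, 31.804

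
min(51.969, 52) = 51.969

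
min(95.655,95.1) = 95.1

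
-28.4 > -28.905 True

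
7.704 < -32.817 False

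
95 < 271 True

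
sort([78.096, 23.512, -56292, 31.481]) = [-56292, 23.512, 31.481, 78.096]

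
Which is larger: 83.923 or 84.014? 84.014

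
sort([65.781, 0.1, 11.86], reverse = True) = [65.781, 11.86, 0.1]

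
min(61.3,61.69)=61.3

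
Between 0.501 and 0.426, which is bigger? 0.501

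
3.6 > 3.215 True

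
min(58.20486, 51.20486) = 51.20486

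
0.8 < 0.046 False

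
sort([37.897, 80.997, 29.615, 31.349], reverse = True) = [80.997, 37.897, 31.349, 29.615]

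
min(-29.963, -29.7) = -29.963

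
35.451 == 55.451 False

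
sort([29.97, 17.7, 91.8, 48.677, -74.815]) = [-74.815, 17.7, 29.97, 48.677, 91.8]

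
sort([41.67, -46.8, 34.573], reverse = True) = [41.67, 34.573, -46.8]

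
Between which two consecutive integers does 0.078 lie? 0 and 1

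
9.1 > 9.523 False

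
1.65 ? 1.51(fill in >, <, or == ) >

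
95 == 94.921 False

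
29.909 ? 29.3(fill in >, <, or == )>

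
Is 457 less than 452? No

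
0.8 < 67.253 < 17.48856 False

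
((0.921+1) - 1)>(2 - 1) False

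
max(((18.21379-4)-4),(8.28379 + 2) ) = 10.28379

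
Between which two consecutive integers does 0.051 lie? 0 and 1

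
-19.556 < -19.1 True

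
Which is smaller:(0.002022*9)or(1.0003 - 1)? (1.0003 - 1)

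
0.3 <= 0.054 False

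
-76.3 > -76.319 True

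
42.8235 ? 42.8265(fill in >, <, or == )<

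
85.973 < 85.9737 True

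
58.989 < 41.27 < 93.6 False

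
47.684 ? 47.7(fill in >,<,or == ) <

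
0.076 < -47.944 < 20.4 False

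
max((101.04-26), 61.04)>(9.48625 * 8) False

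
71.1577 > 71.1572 True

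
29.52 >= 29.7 False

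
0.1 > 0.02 True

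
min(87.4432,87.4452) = 87.4432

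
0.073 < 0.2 True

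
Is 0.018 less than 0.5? Yes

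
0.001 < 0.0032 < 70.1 True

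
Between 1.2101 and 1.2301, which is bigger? 1.2301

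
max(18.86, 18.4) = 18.86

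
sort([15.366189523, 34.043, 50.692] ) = [15.366189523, 34.043, 50.692]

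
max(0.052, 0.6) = 0.6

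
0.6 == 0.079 False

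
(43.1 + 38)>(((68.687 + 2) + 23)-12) False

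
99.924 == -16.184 False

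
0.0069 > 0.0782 False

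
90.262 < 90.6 True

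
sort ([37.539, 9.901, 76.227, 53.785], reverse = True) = [76.227, 53.785, 37.539, 9.901]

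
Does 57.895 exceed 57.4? Yes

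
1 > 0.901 True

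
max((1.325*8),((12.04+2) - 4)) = 10.6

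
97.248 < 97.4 True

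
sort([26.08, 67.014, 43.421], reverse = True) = [67.014, 43.421, 26.08]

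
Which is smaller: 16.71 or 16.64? 16.64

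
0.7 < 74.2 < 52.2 False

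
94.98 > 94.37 True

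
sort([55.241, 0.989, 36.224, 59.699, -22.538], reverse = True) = [59.699, 55.241, 36.224, 0.989, -22.538]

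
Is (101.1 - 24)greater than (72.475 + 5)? No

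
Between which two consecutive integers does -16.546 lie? -17 and -16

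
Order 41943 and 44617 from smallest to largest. 41943, 44617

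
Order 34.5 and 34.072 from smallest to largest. 34.072, 34.5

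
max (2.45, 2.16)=2.45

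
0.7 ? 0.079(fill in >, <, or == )>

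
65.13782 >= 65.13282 True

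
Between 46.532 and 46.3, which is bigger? 46.532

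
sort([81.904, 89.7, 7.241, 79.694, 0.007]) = [0.007, 7.241, 79.694, 81.904, 89.7]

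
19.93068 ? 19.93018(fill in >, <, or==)>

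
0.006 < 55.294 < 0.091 False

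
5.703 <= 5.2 False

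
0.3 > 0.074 True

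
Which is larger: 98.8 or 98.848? 98.848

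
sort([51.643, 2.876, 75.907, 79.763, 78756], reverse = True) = [78756, 79.763, 75.907, 51.643, 2.876]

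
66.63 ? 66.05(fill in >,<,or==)>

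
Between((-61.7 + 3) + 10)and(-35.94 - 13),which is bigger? ((-61.7 + 3) + 10)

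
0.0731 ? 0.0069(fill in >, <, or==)>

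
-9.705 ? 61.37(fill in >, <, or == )<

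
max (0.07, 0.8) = 0.8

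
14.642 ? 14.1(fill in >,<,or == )>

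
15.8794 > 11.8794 True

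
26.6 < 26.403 False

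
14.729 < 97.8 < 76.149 False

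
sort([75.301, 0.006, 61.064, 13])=[0.006, 13, 61.064, 75.301]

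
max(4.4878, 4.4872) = 4.4878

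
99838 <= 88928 False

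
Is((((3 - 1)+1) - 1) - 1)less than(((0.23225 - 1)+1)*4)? No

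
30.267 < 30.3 True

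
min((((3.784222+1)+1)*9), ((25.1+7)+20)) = 52.057998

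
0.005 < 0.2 True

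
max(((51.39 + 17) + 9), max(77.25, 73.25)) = 77.39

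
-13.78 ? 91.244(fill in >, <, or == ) <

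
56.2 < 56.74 True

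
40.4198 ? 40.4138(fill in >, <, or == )>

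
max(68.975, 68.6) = 68.975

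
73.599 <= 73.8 True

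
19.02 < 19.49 True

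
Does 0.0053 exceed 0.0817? No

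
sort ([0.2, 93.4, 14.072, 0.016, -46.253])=[-46.253, 0.016, 0.2, 14.072, 93.4]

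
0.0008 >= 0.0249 False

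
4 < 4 False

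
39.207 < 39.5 True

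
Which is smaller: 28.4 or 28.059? 28.059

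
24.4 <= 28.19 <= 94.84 True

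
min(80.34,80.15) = 80.15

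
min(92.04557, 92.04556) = 92.04556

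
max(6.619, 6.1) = 6.619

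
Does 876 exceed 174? Yes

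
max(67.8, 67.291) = 67.8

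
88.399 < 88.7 True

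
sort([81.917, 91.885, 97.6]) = [81.917, 91.885, 97.6]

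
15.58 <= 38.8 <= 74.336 True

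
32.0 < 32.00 False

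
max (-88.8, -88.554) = -88.554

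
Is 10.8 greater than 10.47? Yes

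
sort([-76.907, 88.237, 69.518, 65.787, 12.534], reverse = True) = [88.237, 69.518, 65.787, 12.534, -76.907]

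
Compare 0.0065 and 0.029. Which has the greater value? 0.029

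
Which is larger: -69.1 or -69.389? -69.1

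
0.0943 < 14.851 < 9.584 False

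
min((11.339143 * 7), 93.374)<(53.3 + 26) False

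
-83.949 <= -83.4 True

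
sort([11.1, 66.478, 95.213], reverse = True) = [95.213, 66.478, 11.1]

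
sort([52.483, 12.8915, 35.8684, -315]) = [-315, 12.8915, 35.8684, 52.483]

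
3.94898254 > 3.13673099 True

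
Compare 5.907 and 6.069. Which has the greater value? 6.069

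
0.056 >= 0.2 False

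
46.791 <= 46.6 False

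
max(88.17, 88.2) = 88.2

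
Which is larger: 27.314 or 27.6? 27.6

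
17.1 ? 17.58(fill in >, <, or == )<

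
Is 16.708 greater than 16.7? Yes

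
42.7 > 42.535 True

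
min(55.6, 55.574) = 55.574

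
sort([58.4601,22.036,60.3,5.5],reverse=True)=[60.3,58.4601,22.036,5.5]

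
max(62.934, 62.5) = 62.934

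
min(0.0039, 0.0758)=0.0039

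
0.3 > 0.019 True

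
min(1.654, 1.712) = 1.654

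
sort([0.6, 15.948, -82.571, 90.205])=[-82.571, 0.6, 15.948, 90.205]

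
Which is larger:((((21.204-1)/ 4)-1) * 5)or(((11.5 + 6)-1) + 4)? (((11.5 + 6)-1) + 4)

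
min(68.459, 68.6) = 68.459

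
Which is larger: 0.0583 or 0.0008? 0.0583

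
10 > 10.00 False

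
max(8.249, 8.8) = 8.8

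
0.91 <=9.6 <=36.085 True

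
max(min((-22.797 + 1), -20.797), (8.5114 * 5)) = 42.557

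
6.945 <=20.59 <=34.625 True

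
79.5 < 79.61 True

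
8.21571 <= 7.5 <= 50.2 False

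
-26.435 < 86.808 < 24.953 False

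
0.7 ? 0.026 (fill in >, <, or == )>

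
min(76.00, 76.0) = 76.00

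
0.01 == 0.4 False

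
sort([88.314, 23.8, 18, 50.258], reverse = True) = [88.314, 50.258, 23.8, 18]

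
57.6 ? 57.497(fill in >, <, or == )>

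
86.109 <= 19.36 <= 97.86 False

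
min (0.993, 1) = 0.993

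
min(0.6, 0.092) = 0.092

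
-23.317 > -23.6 True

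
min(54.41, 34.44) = 34.44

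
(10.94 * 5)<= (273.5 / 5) True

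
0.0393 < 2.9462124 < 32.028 True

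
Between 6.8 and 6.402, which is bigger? 6.8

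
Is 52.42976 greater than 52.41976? Yes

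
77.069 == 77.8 False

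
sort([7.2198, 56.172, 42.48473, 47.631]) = [7.2198, 42.48473, 47.631, 56.172]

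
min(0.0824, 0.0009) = 0.0009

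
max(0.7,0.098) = 0.7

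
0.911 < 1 True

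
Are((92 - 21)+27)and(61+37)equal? Yes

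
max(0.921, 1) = 1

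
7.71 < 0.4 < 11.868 False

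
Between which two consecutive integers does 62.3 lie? 62 and 63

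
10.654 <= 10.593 False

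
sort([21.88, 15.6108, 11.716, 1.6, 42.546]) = [1.6, 11.716, 15.6108, 21.88, 42.546]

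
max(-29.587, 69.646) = 69.646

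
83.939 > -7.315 True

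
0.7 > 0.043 True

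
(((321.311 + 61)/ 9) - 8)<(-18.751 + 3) False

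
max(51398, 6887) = 51398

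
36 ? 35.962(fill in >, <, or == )>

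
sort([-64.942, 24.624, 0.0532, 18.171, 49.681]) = [-64.942, 0.0532, 18.171, 24.624, 49.681]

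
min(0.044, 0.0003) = 0.0003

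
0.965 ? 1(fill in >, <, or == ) <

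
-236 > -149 False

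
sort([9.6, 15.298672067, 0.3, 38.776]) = [0.3, 9.6, 15.298672067, 38.776]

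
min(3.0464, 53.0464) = 3.0464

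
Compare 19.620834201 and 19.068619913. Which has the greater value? 19.620834201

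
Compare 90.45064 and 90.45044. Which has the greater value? 90.45064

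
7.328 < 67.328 True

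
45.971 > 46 False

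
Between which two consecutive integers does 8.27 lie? 8 and 9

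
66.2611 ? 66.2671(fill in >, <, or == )<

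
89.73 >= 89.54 True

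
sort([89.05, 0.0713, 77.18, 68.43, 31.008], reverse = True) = [89.05, 77.18, 68.43, 31.008, 0.0713]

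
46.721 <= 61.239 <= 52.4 False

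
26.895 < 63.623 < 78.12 True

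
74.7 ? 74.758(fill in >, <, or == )<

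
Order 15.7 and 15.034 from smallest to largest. 15.034,15.7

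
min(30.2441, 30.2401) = 30.2401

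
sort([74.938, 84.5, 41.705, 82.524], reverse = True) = [84.5, 82.524, 74.938, 41.705]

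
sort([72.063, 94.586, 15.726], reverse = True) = [94.586, 72.063, 15.726]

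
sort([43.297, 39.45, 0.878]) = [0.878, 39.45, 43.297]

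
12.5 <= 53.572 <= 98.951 True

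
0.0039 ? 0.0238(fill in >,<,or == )<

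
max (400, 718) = 718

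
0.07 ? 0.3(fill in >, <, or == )<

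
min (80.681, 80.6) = 80.6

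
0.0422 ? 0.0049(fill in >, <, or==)>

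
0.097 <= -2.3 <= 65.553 False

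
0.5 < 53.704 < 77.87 True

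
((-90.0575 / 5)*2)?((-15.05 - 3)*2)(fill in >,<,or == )>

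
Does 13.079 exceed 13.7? No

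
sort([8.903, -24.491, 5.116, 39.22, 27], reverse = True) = [39.22, 27, 8.903, 5.116, -24.491]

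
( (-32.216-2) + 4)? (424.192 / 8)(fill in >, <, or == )<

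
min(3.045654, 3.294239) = 3.045654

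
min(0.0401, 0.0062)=0.0062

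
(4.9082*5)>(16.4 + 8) True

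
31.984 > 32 False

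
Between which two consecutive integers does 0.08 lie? 0 and 1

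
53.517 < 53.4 False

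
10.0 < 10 False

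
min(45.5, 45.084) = 45.084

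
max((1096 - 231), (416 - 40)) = 865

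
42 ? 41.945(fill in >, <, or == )>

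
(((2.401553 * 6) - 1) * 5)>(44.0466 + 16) True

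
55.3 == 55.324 False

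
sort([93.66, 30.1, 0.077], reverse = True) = [93.66, 30.1, 0.077]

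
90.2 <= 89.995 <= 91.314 False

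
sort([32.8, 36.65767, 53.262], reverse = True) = [53.262, 36.65767, 32.8]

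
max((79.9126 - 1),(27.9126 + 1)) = 78.9126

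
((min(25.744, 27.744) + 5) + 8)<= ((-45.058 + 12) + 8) False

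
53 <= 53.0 True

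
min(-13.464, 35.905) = -13.464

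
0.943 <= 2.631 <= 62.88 True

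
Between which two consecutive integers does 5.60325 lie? 5 and 6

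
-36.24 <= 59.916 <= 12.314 False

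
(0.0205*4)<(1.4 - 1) True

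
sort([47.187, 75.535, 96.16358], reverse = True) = [96.16358, 75.535, 47.187]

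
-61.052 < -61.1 False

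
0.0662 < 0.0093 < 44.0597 False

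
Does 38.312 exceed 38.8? No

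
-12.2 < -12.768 False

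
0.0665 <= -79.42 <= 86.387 False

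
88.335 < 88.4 True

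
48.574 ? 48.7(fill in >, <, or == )<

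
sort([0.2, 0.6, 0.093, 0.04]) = [0.04, 0.093, 0.2, 0.6]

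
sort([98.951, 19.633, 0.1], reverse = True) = [98.951, 19.633, 0.1]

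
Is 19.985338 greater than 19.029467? Yes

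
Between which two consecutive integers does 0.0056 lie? 0 and 1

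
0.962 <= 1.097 True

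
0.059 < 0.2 True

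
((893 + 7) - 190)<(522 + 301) True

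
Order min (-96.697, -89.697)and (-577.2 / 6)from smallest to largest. min (-96.697, -89.697), (-577.2 / 6)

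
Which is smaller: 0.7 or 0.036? 0.036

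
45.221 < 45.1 False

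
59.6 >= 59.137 True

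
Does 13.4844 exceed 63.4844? No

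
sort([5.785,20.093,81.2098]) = [5.785,20.093,81.2098]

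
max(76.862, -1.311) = 76.862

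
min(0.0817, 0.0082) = 0.0082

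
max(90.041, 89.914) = 90.041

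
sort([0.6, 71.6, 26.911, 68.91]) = [0.6, 26.911, 68.91, 71.6]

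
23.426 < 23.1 False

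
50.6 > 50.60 False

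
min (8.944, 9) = 8.944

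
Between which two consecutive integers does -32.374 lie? -33 and -32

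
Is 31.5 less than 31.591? Yes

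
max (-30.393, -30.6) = -30.393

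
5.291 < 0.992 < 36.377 False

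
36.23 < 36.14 False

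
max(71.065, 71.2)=71.2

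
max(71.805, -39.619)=71.805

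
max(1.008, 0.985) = 1.008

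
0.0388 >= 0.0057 True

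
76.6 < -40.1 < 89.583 False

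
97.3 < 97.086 False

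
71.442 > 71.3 True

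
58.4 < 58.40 False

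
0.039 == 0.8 False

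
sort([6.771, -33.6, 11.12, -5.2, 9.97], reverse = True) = [11.12, 9.97, 6.771, -5.2, -33.6]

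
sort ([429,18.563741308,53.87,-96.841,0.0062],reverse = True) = [429,53.87,18.563741308,0.0062,-96.841]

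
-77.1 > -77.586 True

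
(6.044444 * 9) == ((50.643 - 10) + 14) False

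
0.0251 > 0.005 True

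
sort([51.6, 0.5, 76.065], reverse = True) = [76.065, 51.6, 0.5]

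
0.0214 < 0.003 False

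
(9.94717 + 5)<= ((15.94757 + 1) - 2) True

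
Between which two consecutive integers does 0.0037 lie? 0 and 1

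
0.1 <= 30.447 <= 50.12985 True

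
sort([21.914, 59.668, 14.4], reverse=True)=[59.668, 21.914, 14.4]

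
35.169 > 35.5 False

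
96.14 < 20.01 False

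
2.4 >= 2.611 False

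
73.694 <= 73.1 False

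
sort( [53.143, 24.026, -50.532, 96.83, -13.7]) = [-50.532, -13.7, 24.026, 53.143, 96.83]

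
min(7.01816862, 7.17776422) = 7.01816862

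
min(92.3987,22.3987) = 22.3987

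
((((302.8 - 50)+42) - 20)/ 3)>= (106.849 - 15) False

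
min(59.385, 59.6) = 59.385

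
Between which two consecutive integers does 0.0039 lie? 0 and 1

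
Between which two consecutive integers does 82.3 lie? 82 and 83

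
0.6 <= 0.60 True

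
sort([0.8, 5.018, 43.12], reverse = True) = [43.12, 5.018, 0.8]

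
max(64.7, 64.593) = 64.7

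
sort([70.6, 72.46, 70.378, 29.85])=[29.85, 70.378, 70.6, 72.46]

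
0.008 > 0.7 False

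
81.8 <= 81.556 False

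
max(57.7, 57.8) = 57.8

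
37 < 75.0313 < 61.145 False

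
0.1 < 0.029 False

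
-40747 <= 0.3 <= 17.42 True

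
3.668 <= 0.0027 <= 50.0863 False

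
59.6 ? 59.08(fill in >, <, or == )>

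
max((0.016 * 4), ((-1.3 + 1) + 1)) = 0.7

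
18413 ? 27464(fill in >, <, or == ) <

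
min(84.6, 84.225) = 84.225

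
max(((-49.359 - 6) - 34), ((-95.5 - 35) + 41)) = -89.359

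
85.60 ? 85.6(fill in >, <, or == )==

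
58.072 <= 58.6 True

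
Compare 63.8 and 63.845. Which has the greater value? 63.845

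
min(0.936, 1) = 0.936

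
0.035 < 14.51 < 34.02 True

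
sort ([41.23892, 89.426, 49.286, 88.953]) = [41.23892, 49.286, 88.953, 89.426]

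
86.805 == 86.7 False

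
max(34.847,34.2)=34.847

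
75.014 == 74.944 False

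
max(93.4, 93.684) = 93.684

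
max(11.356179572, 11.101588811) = 11.356179572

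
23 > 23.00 False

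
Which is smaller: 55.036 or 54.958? 54.958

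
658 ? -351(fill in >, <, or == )>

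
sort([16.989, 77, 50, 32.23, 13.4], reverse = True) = [77, 50, 32.23, 16.989, 13.4]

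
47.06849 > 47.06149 True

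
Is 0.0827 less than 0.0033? No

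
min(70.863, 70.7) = 70.7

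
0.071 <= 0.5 True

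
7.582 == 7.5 False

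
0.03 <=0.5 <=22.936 True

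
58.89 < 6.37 False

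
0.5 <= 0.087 False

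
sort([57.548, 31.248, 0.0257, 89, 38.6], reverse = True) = [89, 57.548, 38.6, 31.248, 0.0257]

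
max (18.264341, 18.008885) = 18.264341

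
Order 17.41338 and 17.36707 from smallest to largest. 17.36707,17.41338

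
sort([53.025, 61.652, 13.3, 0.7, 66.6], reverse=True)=[66.6, 61.652, 53.025, 13.3, 0.7]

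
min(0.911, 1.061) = 0.911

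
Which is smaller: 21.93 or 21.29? 21.29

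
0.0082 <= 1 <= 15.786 True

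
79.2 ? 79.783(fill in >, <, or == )<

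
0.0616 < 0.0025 False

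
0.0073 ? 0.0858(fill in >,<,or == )<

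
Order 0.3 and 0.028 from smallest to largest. 0.028, 0.3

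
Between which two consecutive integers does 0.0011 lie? 0 and 1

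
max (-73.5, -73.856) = -73.5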